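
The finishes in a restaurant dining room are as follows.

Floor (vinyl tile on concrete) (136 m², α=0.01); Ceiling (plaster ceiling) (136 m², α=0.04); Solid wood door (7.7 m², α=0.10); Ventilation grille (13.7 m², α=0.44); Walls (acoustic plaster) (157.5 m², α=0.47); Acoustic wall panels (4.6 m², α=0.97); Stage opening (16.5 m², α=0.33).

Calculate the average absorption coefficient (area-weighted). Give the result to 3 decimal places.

0.207

Total surface area S = 472.0 m².
A = 136*0.01 + 136*0.04 + 7.7*0.10 + 13.7*0.44 + 157.5*0.47 + 4.6*0.97 + 16.5*0.33 = 97.530 sabins.
ᾱ = 97.530 / 472.0 = 0.207.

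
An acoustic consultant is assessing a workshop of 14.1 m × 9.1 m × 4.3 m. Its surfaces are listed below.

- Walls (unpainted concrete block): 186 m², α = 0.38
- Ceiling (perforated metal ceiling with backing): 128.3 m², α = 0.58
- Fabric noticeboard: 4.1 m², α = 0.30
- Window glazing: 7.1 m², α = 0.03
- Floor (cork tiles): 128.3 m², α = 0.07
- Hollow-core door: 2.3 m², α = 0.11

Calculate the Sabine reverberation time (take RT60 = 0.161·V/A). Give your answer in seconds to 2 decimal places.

A = Σ Sᵢαᵢ = 186*0.38 + 128.3*0.58 + 4.1*0.30 + 7.1*0.03 + 128.3*0.07 + 2.3*0.11 = 155.771 sabins.
Volume V = 14.1 × 9.1 × 4.3 = 551.733 m³.
Sabine: RT60 = 0.161 × 551.733 / 155.771 = 0.57 s.

0.57 s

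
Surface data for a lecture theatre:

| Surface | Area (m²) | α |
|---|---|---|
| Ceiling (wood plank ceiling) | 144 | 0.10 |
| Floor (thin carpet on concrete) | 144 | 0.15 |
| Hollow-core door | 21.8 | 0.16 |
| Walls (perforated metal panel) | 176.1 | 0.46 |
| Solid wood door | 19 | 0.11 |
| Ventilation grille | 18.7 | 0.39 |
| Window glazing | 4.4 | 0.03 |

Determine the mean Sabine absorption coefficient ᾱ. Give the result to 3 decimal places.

0.246

Total surface area S = 528.0 m².
Σ(Sᵢαᵢ) = 144*0.10 + 144*0.15 + 21.8*0.16 + 176.1*0.46 + 19*0.11 + 18.7*0.39 + 4.4*0.03 = 130.009.
ᾱ = A/S = 0.246.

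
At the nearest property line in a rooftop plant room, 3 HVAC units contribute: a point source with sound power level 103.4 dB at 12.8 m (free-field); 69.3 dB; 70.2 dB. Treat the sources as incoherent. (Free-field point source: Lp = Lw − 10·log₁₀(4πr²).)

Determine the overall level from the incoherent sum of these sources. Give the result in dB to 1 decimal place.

Source at 12.8 m: Lp = 103.4 − 10·log₁₀(4π·12.8²) = 103.4 − 10·log₁₀(2058.874) = 70.3 dB.
Converting to relative power and adding: 10^(70.3/10) + 10^(69.3/10) + 10^(70.2/10) = 2.97e+07.
Back to dB: 10·log₁₀ Σ = 74.7 dB.

74.7 dB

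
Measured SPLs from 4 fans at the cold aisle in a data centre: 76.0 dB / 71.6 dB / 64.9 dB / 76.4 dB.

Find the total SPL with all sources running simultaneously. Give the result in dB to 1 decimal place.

80.0 dB

Converting to relative power and adding: 10^(76.0/10) + 10^(71.6/10) + 10^(64.9/10) + 10^(76.4/10) = 1.01e+08.
Back to dB: 10·log₁₀ Σ = 80.0 dB.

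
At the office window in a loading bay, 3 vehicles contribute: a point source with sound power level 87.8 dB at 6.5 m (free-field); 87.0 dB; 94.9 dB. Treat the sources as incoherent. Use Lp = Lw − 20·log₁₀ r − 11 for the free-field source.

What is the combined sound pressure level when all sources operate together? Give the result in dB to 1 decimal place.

95.6 dB

Source at 6.5 m: Lp = 87.8 − 20·log₁₀(6.5) − 11 = 60.5 dB.
Σ 10^(Lᵢ/10) = 3.593e+09.
L_total = 10·log₁₀(3.593e+09) = 95.6 dB.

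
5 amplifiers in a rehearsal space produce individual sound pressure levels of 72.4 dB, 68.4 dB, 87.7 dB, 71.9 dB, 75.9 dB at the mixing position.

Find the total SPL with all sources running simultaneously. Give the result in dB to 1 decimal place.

88.2 dB

Σ 10^(Lᵢ/10) = 6.675e+08.
Combined level = 10 log₁₀(6.675e+08) = 88.2 dB.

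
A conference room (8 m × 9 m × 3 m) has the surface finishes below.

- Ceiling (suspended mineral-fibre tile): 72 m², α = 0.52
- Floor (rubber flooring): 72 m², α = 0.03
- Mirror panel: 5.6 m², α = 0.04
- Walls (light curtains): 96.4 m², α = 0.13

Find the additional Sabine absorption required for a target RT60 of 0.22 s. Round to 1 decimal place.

A₁ = Σ Sᵢαᵢ = 72·0.52 + 72·0.03 + 5.6·0.04 + 96.4·0.13 = 52.356 sabins.
Target A₂ = 0.161·216/0.22 = 158.073 sabins (V = 216 m³).
ΔA = A₂ − A₁ = 158.073 − 52.356 = 105.7 sabins.

105.7 sabins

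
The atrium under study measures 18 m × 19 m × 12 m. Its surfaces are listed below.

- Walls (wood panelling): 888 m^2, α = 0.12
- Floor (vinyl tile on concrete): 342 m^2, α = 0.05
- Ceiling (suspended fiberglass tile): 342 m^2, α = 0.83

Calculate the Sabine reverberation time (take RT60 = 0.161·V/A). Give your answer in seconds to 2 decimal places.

Summing Sᵢαᵢ: 106.560 + 17.100 + 283.860 → A = 407.520 sabins.
Volume V = 18 × 19 × 12 = 4104 m³.
Sabine: RT60 = 0.161 × 4104 / 407.520 = 1.62 s.

1.62 s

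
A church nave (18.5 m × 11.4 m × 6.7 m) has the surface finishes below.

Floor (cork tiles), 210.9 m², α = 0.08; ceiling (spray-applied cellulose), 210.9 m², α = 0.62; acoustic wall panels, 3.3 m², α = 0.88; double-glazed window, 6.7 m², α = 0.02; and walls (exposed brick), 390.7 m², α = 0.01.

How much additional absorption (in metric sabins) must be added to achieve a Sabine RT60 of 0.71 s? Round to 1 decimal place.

A₁ = Σ Sᵢαᵢ = 210.9×0.08 + 210.9×0.62 + 3.3×0.88 + 6.7×0.02 + 390.7×0.01 = 154.575 sabins.
Target A₂ = 0.161·1413.03/0.71 = 320.419 sabins (V = 1413.03 m³).
Shortfall: 320.419 − 154.575 = 165.8 sabins.

165.8 sabins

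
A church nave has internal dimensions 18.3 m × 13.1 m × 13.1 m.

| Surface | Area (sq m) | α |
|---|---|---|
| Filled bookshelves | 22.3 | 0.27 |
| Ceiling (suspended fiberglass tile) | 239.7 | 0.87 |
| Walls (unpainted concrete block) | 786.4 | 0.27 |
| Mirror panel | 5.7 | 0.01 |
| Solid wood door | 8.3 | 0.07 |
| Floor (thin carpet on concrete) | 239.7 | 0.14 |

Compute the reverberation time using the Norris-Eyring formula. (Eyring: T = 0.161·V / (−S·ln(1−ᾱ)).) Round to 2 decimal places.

0.89 sec

S = Σ Sᵢ = 1302.1 sq m.
Absorption A = 22.3×0.27 + 239.7×0.87 + 786.4×0.27 + 5.7×0.01 + 8.3×0.07 + 239.7×0.14 = 461.084 sabins.
ᾱ = 461.084 / 1302.1 = 0.3541.
Eyring denominator: −S ln(1−ᾱ) = 569.162.
V = 18.3 × 13.1 × 13.1 = 3140.463 m³.
T = 0.161·V/[−S·ln(1−ᾱ)] = 0.161·3140.463/569.162 = 0.89 s.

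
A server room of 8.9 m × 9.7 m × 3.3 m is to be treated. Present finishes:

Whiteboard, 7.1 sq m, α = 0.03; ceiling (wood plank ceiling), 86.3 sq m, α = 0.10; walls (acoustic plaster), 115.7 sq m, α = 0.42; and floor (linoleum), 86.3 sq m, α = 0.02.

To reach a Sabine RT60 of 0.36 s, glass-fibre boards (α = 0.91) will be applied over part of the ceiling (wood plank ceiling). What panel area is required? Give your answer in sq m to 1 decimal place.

Total absorption A₁ = 7.1×0.03 + 86.3×0.10 + 115.7×0.42 + 86.3×0.02
  = 0.213 + 8.630 + 48.594 + 1.726 = 59.163 sq m sabins.
Required A₂ = 0.161·284.889/0.36 = 127.409 sabins.
ΔA needed = 127.409 − 59.163 = 68.246 sabins.
Each sq m of panel replacing the ceiling (wood plank ceiling) adds (0.91 − 0.10) = 0.81 sabins.
Panel area = 68.246 / 0.81 = 84.3 sq m.

84.3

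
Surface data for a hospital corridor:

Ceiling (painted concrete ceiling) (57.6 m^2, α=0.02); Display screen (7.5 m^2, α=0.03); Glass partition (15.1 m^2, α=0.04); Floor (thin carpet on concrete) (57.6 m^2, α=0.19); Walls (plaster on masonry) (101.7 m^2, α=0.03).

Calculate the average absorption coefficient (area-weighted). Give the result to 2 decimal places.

Total surface area S = 239.5 m^2.
Weighted sum Σ Sα = 15.976.
ᾱ = A/S = 0.07.

0.07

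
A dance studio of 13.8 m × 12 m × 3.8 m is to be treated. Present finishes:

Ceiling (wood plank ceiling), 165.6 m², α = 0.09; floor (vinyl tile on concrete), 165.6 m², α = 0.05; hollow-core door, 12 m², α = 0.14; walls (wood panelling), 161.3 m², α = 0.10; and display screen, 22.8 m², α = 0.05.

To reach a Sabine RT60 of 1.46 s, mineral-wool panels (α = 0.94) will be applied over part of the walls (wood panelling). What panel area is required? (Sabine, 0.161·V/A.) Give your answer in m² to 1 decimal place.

A₁ = Σ Sᵢαᵢ = 165.6×0.09 + 165.6×0.05 + 12×0.14 + 161.3×0.10 + 22.8×0.05 = 42.134 sabins.
Required A₂ = 0.161·629.28/1.46 = 69.393 sabins.
Absorption to add: 69.393 − 42.134 = 27.259 sabins.
Net gain per m²: Δα = 0.94 − 0.10 = 0.84.
Panel area = 27.259 / 0.84 = 32.5 m².

32.5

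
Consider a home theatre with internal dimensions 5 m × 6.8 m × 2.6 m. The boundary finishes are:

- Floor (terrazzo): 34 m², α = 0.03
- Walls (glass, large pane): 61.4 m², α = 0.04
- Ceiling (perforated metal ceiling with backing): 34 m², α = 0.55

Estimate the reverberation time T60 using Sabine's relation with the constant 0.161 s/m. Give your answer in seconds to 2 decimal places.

Total absorption A = 34·0.03 + 61.4·0.04 + 34·0.55
  = 1.020 + 2.456 + 18.700 = 22.176 m² sabins.
Room volume: 88.4 m³.
RT60 = 0.161 · V / A = 0.161 × 88.4 / 22.176 = 0.64 s.

0.64 sec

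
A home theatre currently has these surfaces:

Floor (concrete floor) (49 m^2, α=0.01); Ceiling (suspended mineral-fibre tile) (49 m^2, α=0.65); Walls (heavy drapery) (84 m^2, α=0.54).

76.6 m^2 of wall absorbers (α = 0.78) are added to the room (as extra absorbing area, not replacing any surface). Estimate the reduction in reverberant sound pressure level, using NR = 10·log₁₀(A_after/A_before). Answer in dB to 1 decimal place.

2.5 dB

Total absorption A_before = 49·0.01 + 49·0.65 + 84·0.54
  = 0.490 + 31.850 + 45.360 = 77.700 m^2 sabins.
Treatment contributes 76.6·0.78 = 59.748 sabins.
New total A_after = 137.448 sabins.
NR = 10·log₁₀(137.448/77.700) = 2.5 dB.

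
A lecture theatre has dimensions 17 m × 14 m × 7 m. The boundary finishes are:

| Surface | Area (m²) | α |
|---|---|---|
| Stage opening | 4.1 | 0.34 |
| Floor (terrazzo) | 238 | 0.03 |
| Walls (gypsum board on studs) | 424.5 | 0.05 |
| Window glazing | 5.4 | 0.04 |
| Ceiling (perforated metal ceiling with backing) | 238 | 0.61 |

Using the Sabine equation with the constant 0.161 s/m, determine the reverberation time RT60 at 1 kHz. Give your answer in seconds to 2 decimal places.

Equivalent absorption area: A = 4.1×0.34 + 238×0.03 + 424.5×0.05 + 5.4×0.04 + 238×0.61 = 175.155 m².
Room volume: 1666 m³.
RT60 = 0.161 · V / A = 0.161 × 1666 / 175.155 = 1.53 s.

1.53 seconds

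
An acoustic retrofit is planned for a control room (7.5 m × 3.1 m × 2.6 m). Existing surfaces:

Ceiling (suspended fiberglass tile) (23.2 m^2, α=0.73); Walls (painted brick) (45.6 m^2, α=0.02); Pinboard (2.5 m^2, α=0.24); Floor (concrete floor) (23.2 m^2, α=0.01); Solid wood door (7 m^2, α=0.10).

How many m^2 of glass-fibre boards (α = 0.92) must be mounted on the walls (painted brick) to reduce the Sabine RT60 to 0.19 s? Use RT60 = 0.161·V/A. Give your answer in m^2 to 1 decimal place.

Equivalent absorption area: A₁ = 23.2·0.73 + 45.6·0.02 + 2.5·0.24 + 23.2·0.01 + 7·0.10 = 19.380 m^2.
V = 60.45 m³. Target absorption A₂ = 0.161 × 60.45 / 0.19 = 51.223 sabins.
Absorption to add: 51.223 − 19.380 = 31.843 sabins.
Each m^2 of panel replacing the walls (painted brick) adds (0.92 − 0.02) = 0.90 sabins.
Area = ΔA/Δα = 31.843/0.90 = 35.4 m^2.

35.4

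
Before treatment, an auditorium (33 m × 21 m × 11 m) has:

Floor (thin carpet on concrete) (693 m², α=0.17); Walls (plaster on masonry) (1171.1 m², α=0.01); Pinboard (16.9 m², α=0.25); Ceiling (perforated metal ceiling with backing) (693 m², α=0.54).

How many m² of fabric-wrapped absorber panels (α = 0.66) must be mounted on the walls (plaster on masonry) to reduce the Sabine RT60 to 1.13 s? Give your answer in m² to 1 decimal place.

889.5

Equivalent absorption area: A₁ = 693*0.17 + 1171.1*0.01 + 16.9*0.25 + 693*0.54 = 507.966 m².
V = 7623 m³. Target absorption A₂ = 0.161 × 7623 / 1.13 = 1086.109 sabins.
Absorption to add: 1086.109 − 507.966 = 578.143 sabins.
Net gain per m²: Δα = 0.66 − 0.01 = 0.65.
Panel area = 578.143 / 0.65 = 889.5 m².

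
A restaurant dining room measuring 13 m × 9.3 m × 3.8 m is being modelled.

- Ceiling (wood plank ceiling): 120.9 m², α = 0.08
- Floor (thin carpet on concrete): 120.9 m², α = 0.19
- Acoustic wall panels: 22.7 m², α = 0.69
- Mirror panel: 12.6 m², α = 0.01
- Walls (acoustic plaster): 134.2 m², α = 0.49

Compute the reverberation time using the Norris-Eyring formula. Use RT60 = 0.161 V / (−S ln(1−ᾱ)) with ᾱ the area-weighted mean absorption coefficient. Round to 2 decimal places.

0.55 seconds

S = Σ Sᵢ = 411.3 m².
Σ(Sᵢαᵢ) = 120.9×0.08 + 120.9×0.19 + 22.7×0.69 + 12.6×0.01 + 134.2×0.49 = 114.190.
ᾱ = 114.190 / 411.3 = 0.2776.
Eyring denominator: −S ln(1−ᾱ) = 133.745.
V = 13 × 9.3 × 3.8 = 459.42 m³.
T = 0.161·V/[−S·ln(1−ᾱ)] = 0.161·459.42/133.745 = 0.55 s.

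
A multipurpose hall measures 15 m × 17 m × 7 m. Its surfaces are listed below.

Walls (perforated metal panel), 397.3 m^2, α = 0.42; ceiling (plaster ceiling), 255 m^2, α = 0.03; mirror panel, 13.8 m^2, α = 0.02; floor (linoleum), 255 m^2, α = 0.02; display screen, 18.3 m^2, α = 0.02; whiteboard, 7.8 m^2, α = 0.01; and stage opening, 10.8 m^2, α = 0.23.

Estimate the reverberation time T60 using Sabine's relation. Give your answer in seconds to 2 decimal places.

1.57 seconds

Total absorption A = 397.3×0.42 + 255×0.03 + 13.8×0.02 + 255×0.02 + 18.3×0.02 + 7.8×0.01 + 10.8×0.23
  = 166.866 + 7.650 + 0.276 + 5.100 + 0.366 + 0.078 + 2.484 = 182.820 m^2 sabins.
V = 15·17·7 = 1785 m³.
T = 0.161 V/A = 0.161·1785/182.820 = 1.57 s.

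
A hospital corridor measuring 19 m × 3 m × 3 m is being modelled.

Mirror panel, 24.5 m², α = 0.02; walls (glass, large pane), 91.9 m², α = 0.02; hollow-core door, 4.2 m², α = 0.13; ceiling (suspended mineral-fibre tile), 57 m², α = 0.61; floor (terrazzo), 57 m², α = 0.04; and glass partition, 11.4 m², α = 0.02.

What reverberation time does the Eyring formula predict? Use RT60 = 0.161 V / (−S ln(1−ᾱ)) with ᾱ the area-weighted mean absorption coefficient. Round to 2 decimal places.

S = Σ Sᵢ = 246.0 m².
Absorption A = 24.5·0.02 + 91.9·0.02 + 4.2·0.13 + 57·0.61 + 57·0.04 + 11.4·0.02 = 40.152 sabins.
Mean coefficient ᾱ = A/S = 0.1632.
Eyring denominator: −S ln(1−ᾱ) = 43.830.
V = 19 × 3 × 3 = 171 m³.
RT60 = 0.161 × 171 / 43.830 = 0.63 s.

0.63 sec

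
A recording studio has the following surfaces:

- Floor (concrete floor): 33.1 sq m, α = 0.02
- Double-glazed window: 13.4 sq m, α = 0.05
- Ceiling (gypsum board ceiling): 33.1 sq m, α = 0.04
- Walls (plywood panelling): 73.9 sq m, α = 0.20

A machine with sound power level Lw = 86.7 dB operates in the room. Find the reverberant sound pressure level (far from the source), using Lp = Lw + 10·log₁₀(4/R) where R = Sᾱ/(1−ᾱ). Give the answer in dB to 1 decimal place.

Σ(Sᵢαᵢ) = 33.1×0.02 + 13.4×0.05 + 33.1×0.04 + 73.9×0.20 = 17.436; total area S = 153.5 sq m.
ᾱ = 17.436/153.5 = 0.1136; R = Sᾱ/(1−ᾱ) = 17.436/(1−0.1136) = 19.671 sq m.
Lp = Lw + 10 log₁₀(4/R) = 86.7 -6.92 = 79.8 dB.

79.8 dB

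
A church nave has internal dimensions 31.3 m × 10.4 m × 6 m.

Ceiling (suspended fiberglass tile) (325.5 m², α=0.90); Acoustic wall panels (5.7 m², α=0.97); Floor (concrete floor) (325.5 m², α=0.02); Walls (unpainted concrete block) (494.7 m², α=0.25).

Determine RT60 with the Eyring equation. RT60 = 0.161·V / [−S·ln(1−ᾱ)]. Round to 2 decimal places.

0.59 sec

S = Σ Sᵢ = 1151.4 m².
Σ(Sᵢαᵢ) = 325.5·0.90 + 5.7·0.97 + 325.5·0.02 + 494.7·0.25 = 428.664.
ᾱ = 428.664 / 1151.4 = 0.3723.
−S·ln(1−ᾱ) = −1151.4 × ln(1 − 0.3723) = 536.199.
V = 31.3 × 10.4 × 6 = 1953.12 m³.
T = 0.161·V/[−S·ln(1−ᾱ)] = 0.161·1953.12/536.199 = 0.59 s.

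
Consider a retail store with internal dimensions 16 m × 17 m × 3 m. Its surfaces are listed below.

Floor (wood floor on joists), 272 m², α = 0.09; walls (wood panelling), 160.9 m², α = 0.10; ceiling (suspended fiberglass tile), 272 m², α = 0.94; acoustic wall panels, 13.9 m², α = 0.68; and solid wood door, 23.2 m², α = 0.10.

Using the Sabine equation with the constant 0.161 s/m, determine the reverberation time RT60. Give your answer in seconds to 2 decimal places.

0.43 s

Total absorption A = 272×0.09 + 160.9×0.10 + 272×0.94 + 13.9×0.68 + 23.2×0.10
  = 24.480 + 16.090 + 255.680 + 9.452 + 2.320 = 308.022 m² sabins.
Volume V = 16 × 17 × 3 = 816 m³.
Sabine: RT60 = 0.161 × 816 / 308.022 = 0.43 s.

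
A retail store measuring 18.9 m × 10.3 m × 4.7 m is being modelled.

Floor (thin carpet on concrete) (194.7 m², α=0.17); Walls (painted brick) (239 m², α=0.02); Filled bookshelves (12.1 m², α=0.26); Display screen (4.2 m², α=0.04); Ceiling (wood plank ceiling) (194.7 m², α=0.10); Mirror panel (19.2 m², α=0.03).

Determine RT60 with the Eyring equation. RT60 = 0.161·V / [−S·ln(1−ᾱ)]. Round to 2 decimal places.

2.29 s

Total surface area S = 194.7 + 239 + 12.1 + 4.2 + 194.7 + 19.2 = 663.9 m².
Absorption A = 194.7·0.17 + 239·0.02 + 12.1·0.26 + 4.2·0.04 + 194.7·0.10 + 19.2·0.03 = 61.239 sabins.
Mean coefficient ᾱ = A/S = 0.0922.
Eyring denominator: −S ln(1−ᾱ) = 64.220.
V = 18.9 × 10.3 × 4.7 = 914.949 m³.
RT60 = 0.161 × 914.949 / 64.220 = 2.29 s.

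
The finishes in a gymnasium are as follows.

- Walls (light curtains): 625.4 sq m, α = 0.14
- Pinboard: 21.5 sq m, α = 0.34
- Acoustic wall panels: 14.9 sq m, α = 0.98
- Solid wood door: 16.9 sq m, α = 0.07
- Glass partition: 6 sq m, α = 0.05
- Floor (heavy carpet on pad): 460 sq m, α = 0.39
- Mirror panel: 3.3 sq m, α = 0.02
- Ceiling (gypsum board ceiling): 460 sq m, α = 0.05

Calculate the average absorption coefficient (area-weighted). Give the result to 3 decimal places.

S = Σ Sᵢ = 625.4 + 21.5 + 14.9 + 16.9 + 6 + 460 + 3.3 + 460 = 1608.0 sq m.
Weighted sum Σ Sα = 313.417.
ᾱ = 313.417 / 1608.0 = 0.195.

0.195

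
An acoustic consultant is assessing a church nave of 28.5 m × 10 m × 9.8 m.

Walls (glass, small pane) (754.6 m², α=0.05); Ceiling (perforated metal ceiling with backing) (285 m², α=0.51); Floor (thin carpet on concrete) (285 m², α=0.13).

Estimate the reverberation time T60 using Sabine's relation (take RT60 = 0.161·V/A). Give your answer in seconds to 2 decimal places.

2.04 s

Summing Sᵢαᵢ: 37.730 + 145.350 + 37.050 → A = 220.130 sabins.
V = 28.5·10·9.8 = 2793 m³.
Sabine: RT60 = 0.161 × 2793 / 220.130 = 2.04 s.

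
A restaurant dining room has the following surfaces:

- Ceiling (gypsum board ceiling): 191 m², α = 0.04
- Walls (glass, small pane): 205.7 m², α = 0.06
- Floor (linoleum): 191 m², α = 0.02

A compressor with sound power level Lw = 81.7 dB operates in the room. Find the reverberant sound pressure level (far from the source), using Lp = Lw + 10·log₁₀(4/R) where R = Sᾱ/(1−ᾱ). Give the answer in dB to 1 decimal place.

73.8 dB

A = 23.802 sabins; S = 587.7 m².
ᾱ = 0.0405, so room constant R = A/(1−ᾱ) = 24.807 m².
Lp = Lw + 10 log₁₀(4/R) = 81.7 -7.93 = 73.8 dB.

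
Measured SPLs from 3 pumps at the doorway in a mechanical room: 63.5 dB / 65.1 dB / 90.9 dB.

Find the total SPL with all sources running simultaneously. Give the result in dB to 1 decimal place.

90.9 dB

Converting to relative power and adding: 10^(63.5/10) + 10^(65.1/10) + 10^(90.9/10) = 1.236e+09.
Back to dB: 10·log₁₀ Σ = 90.9 dB.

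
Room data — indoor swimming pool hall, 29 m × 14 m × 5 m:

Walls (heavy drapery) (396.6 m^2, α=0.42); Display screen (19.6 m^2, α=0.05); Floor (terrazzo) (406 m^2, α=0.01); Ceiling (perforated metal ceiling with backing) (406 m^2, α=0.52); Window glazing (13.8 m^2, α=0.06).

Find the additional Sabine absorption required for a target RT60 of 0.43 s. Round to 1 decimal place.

376.5 sabins

Equivalent absorption area: A₁ = 396.6×0.42 + 19.6×0.05 + 406×0.01 + 406×0.52 + 13.8×0.06 = 383.560 m^2.
Target A₂ = 0.161·2030/0.43 = 760.070 sabins (V = 2030 m³).
Shortfall: 760.070 − 383.560 = 376.5 sabins.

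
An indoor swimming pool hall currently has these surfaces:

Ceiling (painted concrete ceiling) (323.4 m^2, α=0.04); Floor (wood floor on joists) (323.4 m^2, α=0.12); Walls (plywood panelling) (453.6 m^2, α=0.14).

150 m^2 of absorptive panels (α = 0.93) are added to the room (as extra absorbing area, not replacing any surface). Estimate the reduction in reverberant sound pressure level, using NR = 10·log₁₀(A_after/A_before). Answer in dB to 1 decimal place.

Summing Sᵢαᵢ: 12.936 + 38.808 + 63.504 → A_before = 115.248 sabins.
Treatment contributes 150·0.93 = 139.500 sabins.
A_after = 115.248 + 139.500 = 254.748 sabins.
Reduction = 10 log₁₀(A_after/A_before) = 10 log₁₀(2.2104) = 3.4 dB.

3.4 dB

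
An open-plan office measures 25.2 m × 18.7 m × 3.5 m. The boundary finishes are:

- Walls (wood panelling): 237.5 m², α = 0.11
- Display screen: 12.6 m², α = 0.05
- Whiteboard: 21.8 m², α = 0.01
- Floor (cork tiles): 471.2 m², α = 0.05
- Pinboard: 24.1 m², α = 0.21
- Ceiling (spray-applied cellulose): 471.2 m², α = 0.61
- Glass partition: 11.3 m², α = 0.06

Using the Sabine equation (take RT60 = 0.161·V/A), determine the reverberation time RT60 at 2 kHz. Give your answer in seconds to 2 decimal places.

0.77 sec

Total absorption A = 237.5×0.11 + 12.6×0.05 + 21.8×0.01 + 471.2×0.05 + 24.1×0.21 + 471.2×0.61 + 11.3×0.06
  = 26.125 + 0.630 + 0.218 + 23.560 + 5.061 + 287.432 + 0.678 = 343.704 m² sabins.
V = 25.2·18.7·3.5 = 1649.34 m³.
Sabine: RT60 = 0.161 × 1649.34 / 343.704 = 0.77 s.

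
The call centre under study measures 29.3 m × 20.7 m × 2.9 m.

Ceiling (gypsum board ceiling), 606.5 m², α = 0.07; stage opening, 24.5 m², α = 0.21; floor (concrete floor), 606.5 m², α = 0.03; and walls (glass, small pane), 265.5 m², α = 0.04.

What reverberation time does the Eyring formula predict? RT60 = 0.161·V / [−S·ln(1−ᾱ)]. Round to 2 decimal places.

Total surface area S = 606.5 + 24.5 + 606.5 + 265.5 = 1503.0 m².
Absorption A = 606.5·0.07 + 24.5·0.21 + 606.5·0.03 + 265.5·0.04 = 76.415 sabins.
ᾱ = 76.415 / 1503.0 = 0.0508.
−S·ln(1−ᾱ) = −1503.0 × ln(1 − 0.0508) = 78.360.
V = 29.3 × 20.7 × 2.9 = 1758.879 m³.
RT60 = 0.161 × 1758.879 / 78.360 = 3.61 s.

3.61 s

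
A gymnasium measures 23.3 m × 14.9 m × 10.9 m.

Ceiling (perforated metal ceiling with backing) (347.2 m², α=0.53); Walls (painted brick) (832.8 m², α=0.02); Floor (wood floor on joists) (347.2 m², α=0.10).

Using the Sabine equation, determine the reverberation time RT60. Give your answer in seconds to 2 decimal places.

Total absorption A = 347.2×0.53 + 832.8×0.02 + 347.2×0.10
  = 184.016 + 16.656 + 34.720 = 235.392 m² sabins.
Volume V = 23.3 × 14.9 × 10.9 = 3784.153 m³.
T = 0.161 V/A = 0.161·3784.153/235.392 = 2.59 s.

2.59 s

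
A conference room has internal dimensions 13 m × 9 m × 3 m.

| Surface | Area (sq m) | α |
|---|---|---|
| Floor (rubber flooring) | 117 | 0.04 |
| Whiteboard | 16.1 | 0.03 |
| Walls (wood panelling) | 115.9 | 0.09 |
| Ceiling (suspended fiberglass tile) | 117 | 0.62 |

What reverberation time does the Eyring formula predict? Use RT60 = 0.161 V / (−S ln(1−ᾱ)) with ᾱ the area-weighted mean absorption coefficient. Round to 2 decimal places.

S = Σ Sᵢ = 366.0 sq m.
Absorption A = 117×0.04 + 16.1×0.03 + 115.9×0.09 + 117×0.62 = 88.134 sabins.
Mean coefficient ᾱ = A/S = 0.2408.
−S·ln(1−ᾱ) = −366.0 × ln(1 − 0.2408) = 100.829.
V = 13 × 9 × 3 = 351 m³.
RT60 = 0.161 × 351 / 100.829 = 0.56 s.

0.56 s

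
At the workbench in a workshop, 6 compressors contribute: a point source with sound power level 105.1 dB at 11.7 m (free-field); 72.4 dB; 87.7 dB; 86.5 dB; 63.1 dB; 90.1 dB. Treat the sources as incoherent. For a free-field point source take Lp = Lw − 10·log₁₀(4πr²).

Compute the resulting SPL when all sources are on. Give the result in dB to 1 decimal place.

Source at 11.7 m: Lp = 105.1 − 10·log₁₀(4π·11.7²) = 105.1 − 10·log₁₀(1720.210) = 72.7 dB.
Sum in the linear (power) domain: Σ 10^(Lᵢ/10) = 10^(72.7/10) + 10^(72.4/10) + 10^(87.7/10) + 10^(86.5/10) + 10^(63.1/10) + 10^(90.1/10) = 2.097e+09.
L_total = 10·log₁₀(2.097e+09) = 93.2 dB.

93.2 dB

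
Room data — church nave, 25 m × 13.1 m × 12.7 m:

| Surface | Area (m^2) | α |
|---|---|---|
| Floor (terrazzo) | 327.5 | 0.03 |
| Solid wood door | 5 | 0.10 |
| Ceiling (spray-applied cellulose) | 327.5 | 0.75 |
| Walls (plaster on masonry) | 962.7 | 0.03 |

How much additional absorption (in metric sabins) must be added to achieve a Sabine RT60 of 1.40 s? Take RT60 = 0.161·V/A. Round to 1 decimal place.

193.5 sabins

Summing Sᵢαᵢ: 9.825 + 0.500 + 245.625 + 28.881 → A₁ = 284.831 sabins.
For T = 1.40 s, need A₂ = 0.161·V/T = 0.161·4159.25/1.40 = 478.314 sabins.
ΔA = A₂ − A₁ = 478.314 − 284.831 = 193.5 sabins.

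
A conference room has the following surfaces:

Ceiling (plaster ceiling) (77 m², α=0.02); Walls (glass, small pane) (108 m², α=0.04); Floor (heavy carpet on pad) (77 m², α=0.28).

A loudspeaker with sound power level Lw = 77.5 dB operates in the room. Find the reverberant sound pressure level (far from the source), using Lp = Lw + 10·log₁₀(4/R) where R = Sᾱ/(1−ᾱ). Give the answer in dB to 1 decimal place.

A = 27.420 sabins; S = 262.0 m².
ᾱ = 27.420/262.0 = 0.1047; R = Sᾱ/(1−ᾱ) = 27.420/(1−0.1047) = 30.627 m².
Lp = 77.5 + 10·log₁₀(4/30.627) = 77.5 + (-8.84) = 68.7 dB.

68.7 dB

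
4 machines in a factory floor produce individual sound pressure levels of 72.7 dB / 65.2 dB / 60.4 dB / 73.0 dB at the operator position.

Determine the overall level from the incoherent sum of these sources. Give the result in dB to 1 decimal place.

76.3 dB

Converting to relative power and adding: 10^(72.7/10) + 10^(65.2/10) + 10^(60.4/10) + 10^(73.0/10) = 4.298e+07.
Back to dB: 10·log₁₀ Σ = 76.3 dB.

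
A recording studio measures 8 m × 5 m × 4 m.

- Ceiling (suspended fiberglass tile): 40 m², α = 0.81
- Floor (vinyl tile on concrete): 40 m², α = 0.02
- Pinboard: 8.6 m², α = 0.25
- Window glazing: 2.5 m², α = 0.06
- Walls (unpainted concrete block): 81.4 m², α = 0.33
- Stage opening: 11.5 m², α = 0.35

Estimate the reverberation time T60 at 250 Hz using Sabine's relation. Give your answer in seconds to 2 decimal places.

A = Σ Sᵢαᵢ = 40×0.81 + 40×0.02 + 8.6×0.25 + 2.5×0.06 + 81.4×0.33 + 11.5×0.35 = 66.387 sabins.
V = 8·5·4 = 160 m³.
RT60 = 0.161 · V / A = 0.161 × 160 / 66.387 = 0.39 s.

0.39 s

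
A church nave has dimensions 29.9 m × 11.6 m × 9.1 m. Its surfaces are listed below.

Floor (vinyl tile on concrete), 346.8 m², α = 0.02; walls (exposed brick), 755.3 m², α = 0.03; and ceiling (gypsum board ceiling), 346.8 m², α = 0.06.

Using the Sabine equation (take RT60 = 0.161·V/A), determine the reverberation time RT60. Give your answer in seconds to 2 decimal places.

10.08 s

Summing Sᵢαᵢ: 6.936 + 22.659 + 20.808 → A = 50.403 sabins.
V = 29.9·11.6·9.1 = 3156.244 m³.
T = 0.161 V/A = 0.161·3156.244/50.403 = 10.08 s.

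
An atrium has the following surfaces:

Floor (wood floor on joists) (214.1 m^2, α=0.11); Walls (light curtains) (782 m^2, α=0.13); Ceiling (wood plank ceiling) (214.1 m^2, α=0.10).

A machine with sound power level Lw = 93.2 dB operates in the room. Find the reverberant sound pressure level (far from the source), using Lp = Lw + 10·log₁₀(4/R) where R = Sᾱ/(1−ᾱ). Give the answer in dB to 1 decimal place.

77.0 dB

A = 146.621 sabins; S = 1210.2 m^2.
ᾱ = 0.1212, so room constant R = A/(1−ᾱ) = 166.842 m^2.
Lp = 93.2 + 10·log₁₀(4/166.842) = 93.2 + (-16.20) = 77.0 dB.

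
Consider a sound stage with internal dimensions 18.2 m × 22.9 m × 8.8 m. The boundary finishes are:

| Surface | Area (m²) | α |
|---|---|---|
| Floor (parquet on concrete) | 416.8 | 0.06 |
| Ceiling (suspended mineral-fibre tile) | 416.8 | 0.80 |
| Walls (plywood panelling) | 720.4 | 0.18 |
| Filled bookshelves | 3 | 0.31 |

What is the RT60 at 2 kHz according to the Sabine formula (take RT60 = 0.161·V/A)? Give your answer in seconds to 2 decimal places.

A = Σ Sᵢαᵢ = 416.8×0.06 + 416.8×0.80 + 720.4×0.18 + 3×0.31 = 489.050 sabins.
Room volume: 3667.664 m³.
Sabine: RT60 = 0.161 × 3667.664 / 489.050 = 1.21 s.

1.21 seconds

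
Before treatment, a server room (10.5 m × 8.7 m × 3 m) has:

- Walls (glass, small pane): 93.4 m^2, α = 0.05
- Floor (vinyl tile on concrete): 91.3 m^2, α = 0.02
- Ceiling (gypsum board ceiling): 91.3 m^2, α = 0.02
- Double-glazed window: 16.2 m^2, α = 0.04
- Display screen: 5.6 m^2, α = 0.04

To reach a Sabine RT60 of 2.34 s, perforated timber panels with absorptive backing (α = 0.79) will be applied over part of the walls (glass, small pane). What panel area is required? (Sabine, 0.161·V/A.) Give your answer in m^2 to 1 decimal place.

Total absorption A₁ = 93.4·0.05 + 91.3·0.02 + 91.3·0.02 + 16.2·0.04 + 5.6·0.04
  = 4.670 + 1.826 + 1.826 + 0.648 + 0.224 = 9.194 m^2 sabins.
Required A₂ = 0.161·274.05/2.34 = 18.856 sabins.
Absorption to add: 18.856 − 9.194 = 9.662 sabins.
Net gain per m^2: Δα = 0.79 − 0.05 = 0.74.
Panel area = 9.662 / 0.74 = 13.1 m^2.

13.1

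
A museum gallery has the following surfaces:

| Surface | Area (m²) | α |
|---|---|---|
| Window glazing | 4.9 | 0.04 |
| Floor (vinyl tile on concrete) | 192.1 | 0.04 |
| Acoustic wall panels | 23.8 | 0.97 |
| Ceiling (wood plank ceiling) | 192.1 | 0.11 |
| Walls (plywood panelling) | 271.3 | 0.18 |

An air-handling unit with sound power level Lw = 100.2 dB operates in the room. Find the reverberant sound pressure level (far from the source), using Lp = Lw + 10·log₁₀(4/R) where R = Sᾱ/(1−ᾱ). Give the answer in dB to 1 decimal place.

A = 100.931 sabins; S = 684.2 m².
ᾱ = 0.1475, so room constant R = A/(1−ᾱ) = 118.394 m².
Lp = Lw + 10 log₁₀(4/R) = 100.2 -14.71 = 85.5 dB.

85.5 dB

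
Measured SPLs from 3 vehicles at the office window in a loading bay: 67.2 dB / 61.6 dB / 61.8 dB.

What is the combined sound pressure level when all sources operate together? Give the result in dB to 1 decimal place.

69.1 dB

Converting to relative power and adding: 10^(67.2/10) + 10^(61.6/10) + 10^(61.8/10) = 8.207e+06.
Combined level = 10 log₁₀(8.207e+06) = 69.1 dB.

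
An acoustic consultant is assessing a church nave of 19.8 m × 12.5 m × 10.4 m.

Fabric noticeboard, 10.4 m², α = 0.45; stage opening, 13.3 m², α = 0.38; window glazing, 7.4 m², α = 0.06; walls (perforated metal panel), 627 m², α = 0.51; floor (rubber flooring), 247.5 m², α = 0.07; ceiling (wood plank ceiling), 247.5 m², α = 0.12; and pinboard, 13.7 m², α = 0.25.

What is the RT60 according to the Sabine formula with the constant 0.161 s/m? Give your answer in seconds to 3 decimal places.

Total absorption A = 10.4*0.45 + 13.3*0.38 + 7.4*0.06 + 627*0.51 + 247.5*0.07 + 247.5*0.12 + 13.7*0.25
  = 4.680 + 5.054 + 0.444 + 319.770 + 17.325 + 29.700 + 3.425 = 380.398 m² sabins.
Volume V = 19.8 × 12.5 × 10.4 = 2574 m³.
RT60 = 0.161 · V / A = 0.161 × 2574 / 380.398 = 1.089 s.

1.089 s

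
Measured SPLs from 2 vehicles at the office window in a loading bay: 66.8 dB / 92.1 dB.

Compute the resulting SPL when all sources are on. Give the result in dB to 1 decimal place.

92.1 dB

Sum in the linear (power) domain: Σ 10^(Lᵢ/10) = 10^(66.8/10) + 10^(92.1/10) = 1.627e+09.
Back to dB: 10·log₁₀ Σ = 92.1 dB.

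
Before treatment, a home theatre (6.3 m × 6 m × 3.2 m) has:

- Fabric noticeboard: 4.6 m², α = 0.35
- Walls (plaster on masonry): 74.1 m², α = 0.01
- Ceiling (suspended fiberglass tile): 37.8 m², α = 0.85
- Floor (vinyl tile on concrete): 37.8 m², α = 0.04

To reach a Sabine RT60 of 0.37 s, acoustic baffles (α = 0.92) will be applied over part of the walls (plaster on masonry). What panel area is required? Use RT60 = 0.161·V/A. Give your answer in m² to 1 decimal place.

18.3

Equivalent absorption area: A₁ = 4.6·0.35 + 74.1·0.01 + 37.8·0.85 + 37.8·0.04 = 35.993 m².
V = 120.96 m³. Target absorption A₂ = 0.161 × 120.96 / 0.37 = 52.634 sabins.
Absorption to add: 52.634 − 35.993 = 16.641 sabins.
Each m² of panel replacing the walls (plaster on masonry) adds (0.92 − 0.01) = 0.91 sabins.
Area = ΔA/Δα = 16.641/0.91 = 18.3 m².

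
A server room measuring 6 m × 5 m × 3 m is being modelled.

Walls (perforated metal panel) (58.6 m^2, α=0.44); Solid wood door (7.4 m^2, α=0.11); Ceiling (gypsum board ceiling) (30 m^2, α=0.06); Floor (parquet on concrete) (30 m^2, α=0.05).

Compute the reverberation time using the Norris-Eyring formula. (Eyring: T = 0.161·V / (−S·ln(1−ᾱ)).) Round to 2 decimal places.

Total surface area S = 58.6 + 7.4 + 30 + 30 = 126.0 m^2.
Absorption A = 58.6·0.44 + 7.4·0.11 + 30·0.06 + 30·0.05 = 29.898 sabins.
Mean coefficient ᾱ = A/S = 0.2373.
−S·ln(1−ᾱ) = −126.0 × ln(1 − 0.2373) = 34.132.
V = 6 × 5 × 3 = 90 m³.
RT60 = 0.161 × 90 / 34.132 = 0.42 s.

0.42 s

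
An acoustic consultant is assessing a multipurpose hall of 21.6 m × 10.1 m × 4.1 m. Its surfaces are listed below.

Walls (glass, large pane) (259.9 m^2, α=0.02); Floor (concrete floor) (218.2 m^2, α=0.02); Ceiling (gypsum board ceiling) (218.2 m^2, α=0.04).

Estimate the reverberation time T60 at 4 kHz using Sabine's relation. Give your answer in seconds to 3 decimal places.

7.874 seconds

Total absorption A = 259.9·0.02 + 218.2·0.02 + 218.2·0.04
  = 5.198 + 4.364 + 8.728 = 18.290 m^2 sabins.
V = 21.6·10.1·4.1 = 894.456 m³.
Sabine: RT60 = 0.161 × 894.456 / 18.290 = 7.874 s.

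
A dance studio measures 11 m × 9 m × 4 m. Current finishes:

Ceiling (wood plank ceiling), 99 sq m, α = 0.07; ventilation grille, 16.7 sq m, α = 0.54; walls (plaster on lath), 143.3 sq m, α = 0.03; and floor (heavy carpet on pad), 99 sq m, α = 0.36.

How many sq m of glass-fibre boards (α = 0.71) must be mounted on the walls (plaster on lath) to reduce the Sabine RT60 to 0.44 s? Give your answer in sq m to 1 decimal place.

Summing Sᵢαᵢ: 6.930 + 9.018 + 4.299 + 35.640 → A₁ = 55.887 sabins.
Required A₂ = 0.161·396/0.44 = 144.900 sabins.
Absorption to add: 144.900 − 55.887 = 89.013 sabins.
Net gain per sq m: Δα = 0.71 − 0.03 = 0.68.
Panel area = 89.013 / 0.68 = 130.9 sq m.

130.9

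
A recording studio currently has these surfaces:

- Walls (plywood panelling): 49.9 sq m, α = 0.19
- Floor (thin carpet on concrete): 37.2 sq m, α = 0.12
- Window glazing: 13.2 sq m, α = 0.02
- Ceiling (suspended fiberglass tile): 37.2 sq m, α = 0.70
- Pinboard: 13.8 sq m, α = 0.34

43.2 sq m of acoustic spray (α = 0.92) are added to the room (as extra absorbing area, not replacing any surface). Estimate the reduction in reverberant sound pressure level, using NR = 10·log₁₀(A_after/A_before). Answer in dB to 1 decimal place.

Summing Sᵢαᵢ: 9.481 + 4.464 + 0.264 + 26.040 + 4.692 → A_before = 44.941 sabins.
Treatment contributes 43.2·0.92 = 39.744 sabins.
New total A_after = 84.685 sabins.
Reduction = 10 log₁₀(A_after/A_before) = 10 log₁₀(1.8844) = 2.8 dB.

2.8 dB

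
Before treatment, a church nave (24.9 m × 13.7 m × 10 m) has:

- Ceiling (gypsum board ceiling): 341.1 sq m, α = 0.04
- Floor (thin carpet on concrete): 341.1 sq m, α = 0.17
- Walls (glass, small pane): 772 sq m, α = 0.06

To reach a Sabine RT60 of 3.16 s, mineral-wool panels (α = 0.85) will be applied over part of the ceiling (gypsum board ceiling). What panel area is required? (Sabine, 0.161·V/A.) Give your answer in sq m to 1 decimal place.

A₁ = Σ Sᵢαᵢ = 341.1*0.04 + 341.1*0.17 + 772*0.06 = 117.951 sabins.
V = 3411.3 m³. Target absorption A₂ = 0.161 × 3411.3 / 3.16 = 173.804 sabins.
Absorption to add: 173.804 − 117.951 = 55.853 sabins.
Net gain per sq m: Δα = 0.85 − 0.04 = 0.81.
Panel area = 55.853 / 0.81 = 69.0 sq m.

69.0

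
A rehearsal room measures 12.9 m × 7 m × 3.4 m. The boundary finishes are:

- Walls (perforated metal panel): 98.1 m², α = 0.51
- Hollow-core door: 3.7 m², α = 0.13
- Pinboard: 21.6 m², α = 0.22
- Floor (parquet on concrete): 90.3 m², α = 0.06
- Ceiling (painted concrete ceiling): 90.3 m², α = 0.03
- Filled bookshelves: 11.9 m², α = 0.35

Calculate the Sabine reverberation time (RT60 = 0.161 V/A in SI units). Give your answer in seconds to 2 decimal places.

0.73 s

A = Σ Sᵢαᵢ = 98.1×0.51 + 3.7×0.13 + 21.6×0.22 + 90.3×0.06 + 90.3×0.03 + 11.9×0.35 = 67.556 sabins.
Room volume: 307.02 m³.
RT60 = 0.161 · V / A = 0.161 × 307.02 / 67.556 = 0.73 s.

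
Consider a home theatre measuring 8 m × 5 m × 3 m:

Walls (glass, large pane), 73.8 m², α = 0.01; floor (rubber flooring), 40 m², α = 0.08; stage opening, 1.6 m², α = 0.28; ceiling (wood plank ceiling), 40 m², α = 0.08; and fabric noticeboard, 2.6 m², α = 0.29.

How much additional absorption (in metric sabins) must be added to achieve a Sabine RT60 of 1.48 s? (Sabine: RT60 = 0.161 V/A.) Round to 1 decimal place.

4.7 sabins

Summing Sᵢαᵢ: 0.738 + 3.200 + 0.448 + 3.200 + 0.754 → A₁ = 8.340 sabins.
For T = 1.48 s, need A₂ = 0.161·V/T = 0.161·120/1.48 = 13.054 sabins.
Additional absorption ΔA = 13.054 − 8.340 = 4.7 sabins.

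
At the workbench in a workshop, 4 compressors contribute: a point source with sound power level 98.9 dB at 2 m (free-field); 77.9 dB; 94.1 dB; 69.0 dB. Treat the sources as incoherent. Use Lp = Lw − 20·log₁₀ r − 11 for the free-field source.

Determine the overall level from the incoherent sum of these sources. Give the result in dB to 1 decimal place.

94.5 dB

Source at 2 m: Lp = 98.9 − 20·log₁₀(2) − 11 = 81.9 dB.
Sum in the linear (power) domain: Σ 10^(Lᵢ/10) = 10^(81.9/10) + 10^(77.9/10) + 10^(94.1/10) + 10^(69.0/10) = 2.795e+09.
Back to dB: 10·log₁₀ Σ = 94.5 dB.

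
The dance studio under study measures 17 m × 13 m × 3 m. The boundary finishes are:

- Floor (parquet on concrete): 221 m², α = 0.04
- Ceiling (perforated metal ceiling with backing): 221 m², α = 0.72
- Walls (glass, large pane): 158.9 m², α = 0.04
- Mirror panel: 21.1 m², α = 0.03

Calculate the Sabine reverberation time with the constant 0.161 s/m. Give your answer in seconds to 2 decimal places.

Equivalent absorption area: A = 221×0.04 + 221×0.72 + 158.9×0.04 + 21.1×0.03 = 174.949 m².
Volume V = 17 × 13 × 3 = 663 m³.
T = 0.161 V/A = 0.161·663/174.949 = 0.61 s.

0.61 sec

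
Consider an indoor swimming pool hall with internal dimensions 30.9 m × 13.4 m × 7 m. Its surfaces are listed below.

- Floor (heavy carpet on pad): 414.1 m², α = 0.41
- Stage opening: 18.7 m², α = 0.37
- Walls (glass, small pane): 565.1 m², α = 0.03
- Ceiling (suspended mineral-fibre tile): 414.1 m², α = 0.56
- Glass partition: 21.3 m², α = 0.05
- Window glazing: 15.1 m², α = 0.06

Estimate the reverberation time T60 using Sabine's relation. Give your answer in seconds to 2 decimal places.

Total absorption A = 414.1*0.41 + 18.7*0.37 + 565.1*0.03 + 414.1*0.56 + 21.3*0.05 + 15.1*0.06
  = 169.781 + 6.919 + 16.953 + 231.896 + 1.065 + 0.906 = 427.520 m² sabins.
Room volume: 2898.42 m³.
RT60 = 0.161 · V / A = 0.161 × 2898.42 / 427.520 = 1.09 s.

1.09 sec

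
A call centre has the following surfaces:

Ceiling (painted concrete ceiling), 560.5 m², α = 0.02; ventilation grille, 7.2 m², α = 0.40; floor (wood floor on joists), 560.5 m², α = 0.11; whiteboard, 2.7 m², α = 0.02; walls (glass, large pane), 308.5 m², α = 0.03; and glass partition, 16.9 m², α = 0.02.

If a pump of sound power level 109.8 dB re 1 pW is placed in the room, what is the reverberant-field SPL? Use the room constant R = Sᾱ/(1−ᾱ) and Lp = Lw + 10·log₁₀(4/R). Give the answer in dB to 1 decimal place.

Σ(Sᵢαᵢ) = 560.5·0.02 + 7.2·0.40 + 560.5·0.11 + 2.7·0.02 + 308.5·0.03 + 16.9·0.02 = 85.392; total area S = 1456.3 m².
ᾱ = 0.0586, so room constant R = A/(1−ᾱ) = 90.707 m².
Lp = 109.8 + 10·log₁₀(4/90.707) = 109.8 + (-13.56) = 96.2 dB.

96.2 dB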